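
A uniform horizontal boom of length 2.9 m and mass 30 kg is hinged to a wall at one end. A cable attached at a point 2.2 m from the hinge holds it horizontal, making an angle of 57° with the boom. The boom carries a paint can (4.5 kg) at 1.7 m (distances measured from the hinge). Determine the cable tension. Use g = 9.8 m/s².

Sum moments about the hinge (the unknown hinge reaction has zero arm there).
Beam weight: 30 × 9.8 = 294 N down at 1.45 m → arm 1.45 m, τ = 294 × 1.45 = 426.3 N·m clockwise.
Paint can: 4.5 × 9.8 = 44.1 N down at 1.7 m → arm 1.7 m, τ = 44.1 × 1.7 = 74.97 N·m clockwise.
Total clockwise load moment = 501.3 N·m.
The cable tension T acts at 2.2 m; only its component perpendicular to the boom, T sinθ, produces torque. sin 57° = 0.8387.
Balancing moments: T × 2.2 × 0.8387 = 501.3, giving T = 501.3 / 1.845 = 272 N.

T ≈ 272 N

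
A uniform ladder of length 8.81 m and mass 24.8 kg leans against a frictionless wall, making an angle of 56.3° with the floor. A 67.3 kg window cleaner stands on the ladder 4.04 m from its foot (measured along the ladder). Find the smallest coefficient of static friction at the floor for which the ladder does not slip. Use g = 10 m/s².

About the foot of the ladder:
Ladder weight 24.8×10 = 248 N acts at 4.405 m along the ladder; its horizontal arm is 4.405·cos56.3° = 2.444 m → τ = 606.1 N·m clockwise.
Window cleaner: 67.3×10 = 673 N at 4.04 m → arm 2.242 m → τ = 1509 N·m clockwise.
Wall normal N acts horizontally at the top; its moment arm is the height L sinθ = 8.81·sin56.3° = 7.33 m, counterclockwise.
For rotational equilibrium, N × 7.33 = 2115, so N = 288.5 N.
ΣFx = 0 ⇒ f = N_wall = 288.5 N. ΣFy = 0 ⇒ N_floor = 921 N.
μ_min = f / N_floor = 288.5 / 921 = 0.313.

μ_min ≈ 0.313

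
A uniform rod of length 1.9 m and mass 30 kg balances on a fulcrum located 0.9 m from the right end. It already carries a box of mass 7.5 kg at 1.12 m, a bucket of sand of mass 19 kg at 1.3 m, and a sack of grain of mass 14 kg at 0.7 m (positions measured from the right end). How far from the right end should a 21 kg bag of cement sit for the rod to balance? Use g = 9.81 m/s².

x ≈ 0.521 m from the right end

Sum moments about the fulcrum (at 0.9 m from the right end) (the support reaction has zero arm there).
Beam weight: 30 × 9.81 = 294.3 N down at 0.95 m → arm 0.05 m, τ = 294.3 × 0.05 = 14.72 N·m counterclockwise.
Box: 7.5 × 9.81 = 73.58 N down at 1.12 m → arm 0.22 m, τ = 73.58 × 0.22 = 16.19 N·m counterclockwise.
Bucket of sand: 19 × 9.81 = 186.4 N down at 1.3 m → arm 0.4 m, τ = 186.4 × 0.4 = 74.56 N·m counterclockwise.
Sack of grain: 14 × 9.81 = 137.3 N down at 0.7 m → arm 0.2 m, τ = 137.3 × 0.2 = 27.46 N·m clockwise.
Net moment of existing loads = 78.01 N·m counterclockwise.
The bag of cement weighs 21 × 9.81 = 206 N and must supply an equal clockwise moment, so its lever arm about the fulcrum is 78.01 / 206 = 0.379 m.
That puts it at 0.9 − 0.379 = 0.521 m from the right end.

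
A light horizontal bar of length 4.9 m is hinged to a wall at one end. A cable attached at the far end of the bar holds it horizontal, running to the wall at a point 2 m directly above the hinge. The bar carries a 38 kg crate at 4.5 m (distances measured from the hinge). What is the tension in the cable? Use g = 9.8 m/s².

Sum moments about the hinge (the unknown hinge reaction has zero arm there).
Crate: 38 × 9.8 = 372.4 N down at 4.5 m → arm 4.5 m, τ = 372.4 × 4.5 = 1676 N·m clockwise.
Total clockwise load moment = 1676 N·m.
The cable tension T acts at 4.9 m; only its component perpendicular to the bar, T sinθ, produces torque. sinθ = h/√(h²+d²) = 2/√(2²+4.9²) = 0.3779.
Balancing moments: T × 4.9 × 0.3779 = 1676, giving T = 1676 / 1.852 = 905 N.

T ≈ 905 N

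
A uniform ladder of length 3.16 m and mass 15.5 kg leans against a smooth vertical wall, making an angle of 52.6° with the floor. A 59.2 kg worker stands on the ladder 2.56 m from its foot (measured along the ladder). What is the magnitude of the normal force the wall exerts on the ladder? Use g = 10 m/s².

Taking torques about the foot of the ladder:
Ladder weight 15.5×10 = 155 N acts at 1.58 m along the ladder; its horizontal arm is 1.58·cos52.6° = 0.9597 m → τ = 148.8 N·m clockwise.
Worker: 59.2×10 = 592 N at 2.56 m → arm 1.555 m → τ = 920.6 N·m clockwise.
Wall normal N acts horizontally at the top; its moment arm is the height L sinθ = 3.16·sin52.6° = 2.51 m, counterclockwise.
For rotational equilibrium, N × 2.51 = 1069, so N = 426 N.

N_wall ≈ 426 N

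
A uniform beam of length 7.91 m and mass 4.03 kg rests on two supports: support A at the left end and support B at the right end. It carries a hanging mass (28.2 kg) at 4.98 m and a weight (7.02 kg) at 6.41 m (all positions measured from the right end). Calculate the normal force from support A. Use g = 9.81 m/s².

Take moments about support B.
Beam weight: 4.03 × 9.81 = 39.53 N down at 3.955 m → arm 3.955 m, τ = 39.53 × 3.955 = 156.3 N·m counterclockwise.
Hanging mass: 28.2 × 9.81 = 276.6 N down at 4.98 m → arm 4.98 m, τ = 276.6 × 4.98 = 1377 N·m counterclockwise.
Weight: 7.02 × 9.81 = 68.87 N down at 6.41 m → arm 6.41 m, τ = 68.87 × 6.41 = 441.5 N·m counterclockwise.
Net load moment about support B = 1975 N·m counterclockwise.
Reaction R at support A is upward at 7.91 m, arm 7.91 m → moment R × 7.91 clockwise.
Setting net torque to zero: R × 7.91 = 1975 → R = 250 N.

R_A ≈ 250 N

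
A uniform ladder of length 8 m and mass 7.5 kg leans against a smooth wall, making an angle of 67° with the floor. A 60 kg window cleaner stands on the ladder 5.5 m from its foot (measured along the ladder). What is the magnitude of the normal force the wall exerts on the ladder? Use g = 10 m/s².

N_wall ≈ 191 N

Taking torques about the foot of the ladder:
Ladder weight 7.5×10 = 75 N acts at 4 m along the ladder; its horizontal arm is 4·cos67° = 1.563 m → τ = 117.2 N·m clockwise.
Window cleaner: 60×10 = 600 N at 5.5 m → arm 2.149 m → τ = 1289 N·m clockwise.
Wall normal N acts horizontally at the top; its moment arm is the height L sinθ = 8·sin67° = 7.364 m, counterclockwise.
For rotational equilibrium, N × 7.364 = 1406, so N = 191 N.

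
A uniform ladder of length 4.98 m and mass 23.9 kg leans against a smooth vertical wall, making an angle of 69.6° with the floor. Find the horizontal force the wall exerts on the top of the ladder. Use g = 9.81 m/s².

Sum moments about the foot of the ladder (the floor normal and friction both act there and drop out).
Ladder weight 23.9×9.81 = 234.5 N acts at 2.49 m along the ladder; its horizontal arm is 2.49·cos69.6° = 0.8679 m → τ = 203.5 N·m clockwise.
Wall normal N acts horizontally at the top; its moment arm is the height L sinθ = 4.98·sin69.6° = 4.668 m, counterclockwise.
Balancing moments: N × 4.668 = 203.5, giving N = 43.6 N.

N_wall ≈ 43.6 N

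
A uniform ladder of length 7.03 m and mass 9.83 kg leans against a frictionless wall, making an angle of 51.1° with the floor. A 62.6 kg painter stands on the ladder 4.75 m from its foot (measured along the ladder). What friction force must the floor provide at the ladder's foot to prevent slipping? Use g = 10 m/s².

f ≈ 381 N

About the foot of the ladder:
Ladder weight 9.83×10 = 98.3 N acts at 3.515 m along the ladder; its horizontal arm is 3.515·cos51.1° = 2.207 m → τ = 216.9 N·m clockwise.
Painter: 62.6×10 = 626 N at 4.75 m → arm 2.983 m → τ = 1867 N·m clockwise.
Wall normal N acts horizontally at the top; its moment arm is the height L sinθ = 7.03·sin51.1° = 5.471 m, counterclockwise.
For rotational equilibrium, N × 5.471 = 2084, so N = 381 N.
ΣFx = 0: friction at the foot balances the wall's push, so f = N_wall = 381 N.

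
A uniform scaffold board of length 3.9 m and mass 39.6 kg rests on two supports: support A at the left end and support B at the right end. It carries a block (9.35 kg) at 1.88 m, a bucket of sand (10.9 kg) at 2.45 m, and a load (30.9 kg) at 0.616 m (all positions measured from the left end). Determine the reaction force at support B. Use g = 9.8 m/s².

Taking torques about support A:
Beam weight: 39.6 × 9.8 = 388.1 N down at 1.95 m → arm 1.95 m, τ = 388.1 × 1.95 = 756.8 N·m clockwise.
Block: 9.35 × 9.8 = 91.63 N down at 1.88 m → arm 1.88 m, τ = 91.63 × 1.88 = 172.3 N·m clockwise.
Bucket of sand: 10.9 × 9.8 = 106.8 N down at 2.45 m → arm 2.45 m, τ = 106.8 × 2.45 = 261.7 N·m clockwise.
Load: 30.9 × 9.8 = 302.8 N down at 0.616 m → arm 0.616 m, τ = 302.8 × 0.616 = 186.5 N·m clockwise.
Net load moment about support A = 1377 N·m clockwise.
Reaction R at support B is upward at 3.9 m, arm 3.9 m → moment R × 3.9 counterclockwise.
For rotational equilibrium, R × 3.9 = 1377, so R = 353 N.

R_B ≈ 353 N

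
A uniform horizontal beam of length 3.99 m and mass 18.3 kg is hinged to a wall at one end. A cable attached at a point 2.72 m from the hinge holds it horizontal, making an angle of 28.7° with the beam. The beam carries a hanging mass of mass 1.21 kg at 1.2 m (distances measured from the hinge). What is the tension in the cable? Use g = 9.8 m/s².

Take moments about the hinge.
Beam weight: 18.3 × 9.8 = 179.3 N down at 1.995 m → arm 1.995 m, τ = 179.3 × 1.995 = 357.7 N·m clockwise.
Hanging mass: 1.21 × 9.8 = 11.86 N down at 1.2 m → arm 1.2 m, τ = 11.86 × 1.2 = 14.23 N·m clockwise.
Total clockwise load moment = 371.9 N·m.
The cable tension T acts at 2.72 m; only its component perpendicular to the beam, T sinθ, produces torque. sin 28.7° = 0.4802.
Balancing moments: T × 2.72 × 0.4802 = 371.9, giving T = 371.9 / 1.306 = 285 N.

T ≈ 285 N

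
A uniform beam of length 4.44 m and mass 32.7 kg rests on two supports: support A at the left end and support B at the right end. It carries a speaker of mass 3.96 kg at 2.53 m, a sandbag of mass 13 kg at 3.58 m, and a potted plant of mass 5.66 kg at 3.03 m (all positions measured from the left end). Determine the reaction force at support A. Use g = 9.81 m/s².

R_A ≈ 219 N

Taking torques about support B:
Beam weight: 32.7 × 9.81 = 320.8 N down at 2.22 m → arm 2.22 m, τ = 320.8 × 2.22 = 712.2 N·m counterclockwise.
Speaker: 3.96 × 9.81 = 38.85 N down at 2.53 m → arm 1.91 m, τ = 38.85 × 1.91 = 74.2 N·m counterclockwise.
Sandbag: 13 × 9.81 = 127.5 N down at 3.58 m → arm 0.86 m, τ = 127.5 × 0.86 = 109.6 N·m counterclockwise.
Potted plant: 5.66 × 9.81 = 55.52 N down at 3.03 m → arm 1.41 m, τ = 55.52 × 1.41 = 78.28 N·m counterclockwise.
Net load moment about support B = 974.3 N·m counterclockwise.
Reaction R at support A is upward at 0 m, arm 4.44 m → moment R × 4.44 clockwise.
Στ = 0 ⇒ R × 4.44 = 974.3 ⇒ R = 219 N.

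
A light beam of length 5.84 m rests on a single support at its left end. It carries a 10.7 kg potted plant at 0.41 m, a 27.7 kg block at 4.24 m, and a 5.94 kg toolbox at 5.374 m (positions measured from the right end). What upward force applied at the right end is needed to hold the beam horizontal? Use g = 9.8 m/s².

F ≈ 177 N

Sum moments about the left end (the unknown pivot reaction has zero arm there).
Potted plant: 10.7 × 9.8 = 104.9 N down at 0.41 m → arm 5.43 m, τ = 104.9 × 5.43 = 569.6 N·m clockwise.
Block: 27.7 × 9.8 = 271.5 N down at 4.24 m → arm 1.6 m, τ = 271.5 × 1.6 = 434.4 N·m clockwise.
Toolbox: 5.94 × 9.8 = 58.21 N down at 5.374 m → arm 0.466 m, τ = 58.21 × 0.466 = 27.13 N·m clockwise.
Net moment of the loads = 1031 N·m clockwise.
The upward force F acts at the right end, arm 5.84 m, giving F × 5.84 counterclockwise.
Setting net torque to zero: F × 5.84 = 1031 → F = 1031 / 5.84 = 177 N.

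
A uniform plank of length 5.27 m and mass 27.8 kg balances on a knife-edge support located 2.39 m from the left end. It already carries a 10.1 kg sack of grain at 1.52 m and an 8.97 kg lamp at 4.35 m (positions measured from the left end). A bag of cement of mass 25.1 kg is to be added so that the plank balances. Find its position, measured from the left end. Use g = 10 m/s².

About the knife-edge support (at 2.39 m from the left end):
Beam weight: 27.8 × 10 = 278 N down at 2.635 m → arm 0.245 m, τ = 278 × 0.245 = 68.11 N·m clockwise.
Sack of grain: 10.1 × 10 = 101 N down at 1.52 m → arm 0.87 m, τ = 101 × 0.87 = 87.87 N·m counterclockwise.
Lamp: 8.97 × 10 = 89.7 N down at 4.35 m → arm 1.96 m, τ = 89.7 × 1.96 = 175.8 N·m clockwise.
Net moment of existing loads = 156 N·m clockwise.
The bag of cement weighs 25.1 × 10 = 251 N and must supply an equal counterclockwise moment, so its lever arm about the knife-edge support is 156 / 251 = 0.622 m.
That puts it at 2.39 − 0.622 = 1.77 m from the left end.

x ≈ 1.77 m from the left end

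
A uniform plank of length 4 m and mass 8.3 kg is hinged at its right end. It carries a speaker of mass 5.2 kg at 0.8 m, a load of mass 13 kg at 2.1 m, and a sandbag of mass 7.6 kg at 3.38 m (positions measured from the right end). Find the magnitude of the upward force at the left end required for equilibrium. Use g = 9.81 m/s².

F ≈ 181 N

Take moments about the right end.
Beam weight: 8.3 × 9.81 = 81.42 N down at 2 m → arm 2 m, τ = 81.42 × 2 = 162.8 N·m counterclockwise.
Speaker: 5.2 × 9.81 = 51.01 N down at 0.8 m → arm 0.8 m, τ = 51.01 × 0.8 = 40.81 N·m counterclockwise.
Load: 13 × 9.81 = 127.5 N down at 2.1 m → arm 2.1 m, τ = 127.5 × 2.1 = 267.8 N·m counterclockwise.
Sandbag: 7.6 × 9.81 = 74.56 N down at 3.38 m → arm 3.38 m, τ = 74.56 × 3.38 = 252 N·m counterclockwise.
Net moment of the loads = 723.4 N·m counterclockwise.
The upward force F acts at the left end, arm 4 m, giving F × 4 clockwise.
For rotational equilibrium, F × 4 = 723.4, so F = 723.4 / 4 = 181 N.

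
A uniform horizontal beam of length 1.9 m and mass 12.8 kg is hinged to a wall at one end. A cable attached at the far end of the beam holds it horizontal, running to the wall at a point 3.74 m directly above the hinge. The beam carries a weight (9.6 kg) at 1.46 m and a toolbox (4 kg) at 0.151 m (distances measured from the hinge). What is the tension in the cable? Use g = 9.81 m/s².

T ≈ 155 N

Choose the hinge as the axis so the unknown hinge reaction has zero arm there.
Beam weight: 12.8 × 9.81 = 125.6 N down at 0.95 m → arm 0.95 m, τ = 125.6 × 0.95 = 119.3 N·m clockwise.
Weight: 9.6 × 9.81 = 94.18 N down at 1.46 m → arm 1.46 m, τ = 94.18 × 1.46 = 137.5 N·m clockwise.
Toolbox: 4 × 9.81 = 39.24 N down at 0.151 m → arm 0.151 m, τ = 39.24 × 0.151 = 5.925 N·m clockwise.
Total clockwise load moment = 262.7 N·m.
The cable tension T acts at 1.9 m; only its component perpendicular to the beam, T sinθ, produces torque. sinθ = h/√(h²+d²) = 3.74/√(3.74²+1.9²) = 0.8915.
Στ = 0 ⇒ T × 1.9 × 0.8915 = 262.7 ⇒ T = 262.7 / 1.694 = 155 N.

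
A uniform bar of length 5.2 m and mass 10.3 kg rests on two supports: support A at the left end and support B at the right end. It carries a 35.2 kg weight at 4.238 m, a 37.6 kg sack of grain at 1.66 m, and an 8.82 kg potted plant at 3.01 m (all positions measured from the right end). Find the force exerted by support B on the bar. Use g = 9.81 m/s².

Choose support A as the axis so its reaction then has zero moment arm.
Beam weight: 10.3 × 9.81 = 101 N down at 2.6 m → arm 2.6 m, τ = 101 × 2.6 = 262.6 N·m clockwise.
Weight: 35.2 × 9.81 = 345.3 N down at 4.238 m → arm 0.962 m, τ = 345.3 × 0.962 = 332.2 N·m clockwise.
Sack of grain: 37.6 × 9.81 = 368.9 N down at 1.66 m → arm 3.54 m, τ = 368.9 × 3.54 = 1306 N·m clockwise.
Potted plant: 8.82 × 9.81 = 86.52 N down at 3.01 m → arm 2.19 m, τ = 86.52 × 2.19 = 189.5 N·m clockwise.
Net load moment about support A = 2090 N·m clockwise.
Reaction R at support B is upward at 0 m, arm 5.2 m → moment R × 5.2 counterclockwise.
Setting net torque to zero: R × 5.2 = 2090 → R = 402 N.

R_B ≈ 402 N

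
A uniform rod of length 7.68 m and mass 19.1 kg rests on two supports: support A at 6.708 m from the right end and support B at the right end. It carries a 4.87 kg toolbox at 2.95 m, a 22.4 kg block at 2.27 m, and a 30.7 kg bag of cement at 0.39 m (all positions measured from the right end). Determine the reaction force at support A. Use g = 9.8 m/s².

R_A ≈ 220 N

Sum moments about support B (its reaction then has zero moment arm).
Beam weight: 19.1 × 9.8 = 187.2 N down at 3.84 m → arm 3.84 m, τ = 187.2 × 3.84 = 718.8 N·m counterclockwise.
Toolbox: 4.87 × 9.8 = 47.73 N down at 2.95 m → arm 2.95 m, τ = 47.73 × 2.95 = 140.8 N·m counterclockwise.
Block: 22.4 × 9.8 = 219.5 N down at 2.27 m → arm 2.27 m, τ = 219.5 × 2.27 = 498.3 N·m counterclockwise.
Bag of cement: 30.7 × 9.8 = 300.9 N down at 0.39 m → arm 0.39 m, τ = 300.9 × 0.39 = 117.4 N·m counterclockwise.
Net load moment about support B = 1475 N·m counterclockwise.
Reaction R at support A is upward at 6.708 m, arm 6.708 m → moment R × 6.708 clockwise.
Balancing moments: R × 6.708 = 1475, giving R = 220 N.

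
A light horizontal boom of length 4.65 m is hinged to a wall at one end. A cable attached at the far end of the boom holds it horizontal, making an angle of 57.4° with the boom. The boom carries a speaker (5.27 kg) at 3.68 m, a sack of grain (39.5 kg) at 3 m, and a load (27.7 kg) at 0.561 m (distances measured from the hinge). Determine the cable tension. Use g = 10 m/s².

T ≈ 392 N

Choose the hinge as the axis so the unknown hinge reaction has zero arm there.
Speaker: 5.27 × 10 = 52.7 N down at 3.68 m → arm 3.68 m, τ = 52.7 × 3.68 = 193.9 N·m clockwise.
Sack of grain: 39.5 × 10 = 395 N down at 3 m → arm 3 m, τ = 395 × 3 = 1185 N·m clockwise.
Load: 27.7 × 10 = 277 N down at 0.561 m → arm 0.561 m, τ = 277 × 0.561 = 155.4 N·m clockwise.
Total clockwise load moment = 1534 N·m.
The cable tension T acts at 4.65 m; only its component perpendicular to the boom, T sinθ, produces torque. sin 57.4° = 0.8425.
Setting net torque to zero: T × 4.65 × 0.8425 = 1534 → T = 1534 / 3.918 = 392 N.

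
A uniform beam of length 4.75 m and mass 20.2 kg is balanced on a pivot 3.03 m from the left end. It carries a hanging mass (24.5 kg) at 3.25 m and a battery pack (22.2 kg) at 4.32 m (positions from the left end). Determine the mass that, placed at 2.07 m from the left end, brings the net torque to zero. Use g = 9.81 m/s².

About the pivot (at 3.03 m from the left end):
Beam weight: 20.2 × 9.81 = 198.2 N down at 2.375 m → arm 0.655 m, τ = 198.2 × 0.655 = 129.8 N·m counterclockwise.
Hanging mass: 24.5 × 9.81 = 240.3 N down at 3.25 m → arm 0.22 m, τ = 240.3 × 0.22 = 52.87 N·m clockwise.
Battery pack: 22.2 × 9.81 = 217.8 N down at 4.32 m → arm 1.29 m, τ = 217.8 × 1.29 = 281 N·m clockwise.
Net moment of known loads = 204.1 N·m clockwise.
An unknown mass m at 2.07 m has arm 0.96 m; its moment is m·g·0.96 counterclockwise.
Setting net torque to zero: m × 9.81 × 0.96 = 204.1 → m = 204.1 / (9.81 × 0.96) = 21.7 kg.

m ≈ 21.7 kg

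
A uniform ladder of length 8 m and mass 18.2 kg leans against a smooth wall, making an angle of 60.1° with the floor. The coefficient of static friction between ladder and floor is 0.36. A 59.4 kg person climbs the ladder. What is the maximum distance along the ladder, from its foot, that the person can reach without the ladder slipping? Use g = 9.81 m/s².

Take moments about the foot of the ladder.
Ladder weight 18.2×9.81 = 178.5 N acts at 4 m along the ladder; its horizontal arm is 4·cos60.1° = 1.994 m → τ = 355.9 N·m clockwise.
Person weight 59.4×9.81 = 582.7 N at distance d → arm d·cos60.1° → τ = 582.7·d·0.4985 clockwise.
Wall normal N at the top has arm L sinθ = 6.935 m counterclockwise, so Στ = 0 gives N·6.935 = 355.9 + 290.5·d.
ΣFy = 0 ⇒ N_floor = 761.2 N, so the maximum friction is μ_s·N_floor = 0.36×761.2 = 274 N. ΣFx = 0 ⇒ N_wall = f, so at the slipping point N = 274 N.
Substituting: 274×6.935 = 355.9 + 290.5·d ⇒ d = (1900 − 355.9) / 290.5 = 5.32 m.

d ≈ 5.32 m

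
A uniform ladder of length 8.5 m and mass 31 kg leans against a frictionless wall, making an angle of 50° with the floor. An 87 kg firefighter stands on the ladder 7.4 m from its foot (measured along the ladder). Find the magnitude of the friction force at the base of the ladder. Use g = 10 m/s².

f ≈ 766 N

About the foot of the ladder:
Ladder weight 31×10 = 310 N acts at 4.25 m along the ladder; its horizontal arm is 4.25·cos50° = 2.732 m → τ = 846.9 N·m clockwise.
Firefighter: 87×10 = 870 N at 7.4 m → arm 4.757 m → τ = 4139 N·m clockwise.
Wall normal N acts horizontally at the top; its moment arm is the height L sinθ = 8.5·sin50° = 6.511 m, counterclockwise.
Στ = 0 ⇒ N × 6.511 = 4986 ⇒ N = 766 N.
ΣFx = 0: friction at the foot balances the wall's push, so f = N_wall = 766 N.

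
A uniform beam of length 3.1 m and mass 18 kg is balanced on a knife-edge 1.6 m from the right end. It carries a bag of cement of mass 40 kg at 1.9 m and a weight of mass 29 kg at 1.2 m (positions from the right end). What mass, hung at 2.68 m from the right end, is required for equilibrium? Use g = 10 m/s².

m ≈ 0.463 kg

Taking torques about the knife-edge (at 1.6 m from the right end):
Beam weight: 18 × 10 = 180 N down at 1.55 m → arm 0.05 m, τ = 180 × 0.05 = 9 N·m clockwise.
Bag of cement: 40 × 10 = 400 N down at 1.9 m → arm 0.3 m, τ = 400 × 0.3 = 120 N·m counterclockwise.
Weight: 29 × 10 = 290 N down at 1.2 m → arm 0.4 m, τ = 290 × 0.4 = 116 N·m clockwise.
Net moment of known loads = 5 N·m clockwise.
An unknown mass m at 2.68 m has arm 1.08 m; its moment is m·g·1.08 counterclockwise.
Στ = 0 ⇒ m × 10 × 1.08 = 5 ⇒ m = 5 / (10 × 1.08) = 0.463 kg.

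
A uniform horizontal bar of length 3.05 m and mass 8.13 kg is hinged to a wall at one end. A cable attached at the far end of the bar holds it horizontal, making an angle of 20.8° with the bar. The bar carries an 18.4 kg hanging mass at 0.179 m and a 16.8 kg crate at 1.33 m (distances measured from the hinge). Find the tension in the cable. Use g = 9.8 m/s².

T ≈ 344 N

Choose the hinge as the axis so the unknown hinge reaction has zero arm there.
Beam weight: 8.13 × 9.8 = 79.67 N down at 1.525 m → arm 1.525 m, τ = 79.67 × 1.525 = 121.5 N·m clockwise.
Hanging mass: 18.4 × 9.8 = 180.3 N down at 0.179 m → arm 0.179 m, τ = 180.3 × 0.179 = 32.27 N·m clockwise.
Crate: 16.8 × 9.8 = 164.6 N down at 1.33 m → arm 1.33 m, τ = 164.6 × 1.33 = 218.9 N·m clockwise.
Total clockwise load moment = 372.7 N·m.
The cable tension T acts at 3.05 m; only its component perpendicular to the bar, T sinθ, produces torque. sin 20.8° = 0.3551.
Balancing moments: T × 3.05 × 0.3551 = 372.7, giving T = 372.7 / 1.083 = 344 N.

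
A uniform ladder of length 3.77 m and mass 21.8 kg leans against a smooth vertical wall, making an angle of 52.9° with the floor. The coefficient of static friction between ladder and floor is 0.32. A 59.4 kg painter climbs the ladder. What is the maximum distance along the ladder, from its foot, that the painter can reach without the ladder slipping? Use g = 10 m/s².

About the foot of the ladder:
Ladder weight 21.8×10 = 218 N acts at 1.885 m along the ladder; its horizontal arm is 1.885·cos52.9° = 1.137 m → τ = 247.9 N·m clockwise.
Painter weight 59.4×10 = 594 N at distance d → arm d·cos52.9° → τ = 594·d·0.6032 clockwise.
Wall normal N at the top has arm L sinθ = 3.007 m counterclockwise, so Στ = 0 gives N·3.007 = 247.9 + 358.3·d.
ΣFy = 0 ⇒ N_floor = 812 N, so the maximum friction is μ_s·N_floor = 0.32×812 = 259.8 N. ΣFx = 0 ⇒ N_wall = f, so at the slipping point N = 259.8 N.
Substituting: 259.8×3.007 = 247.9 + 358.3·d ⇒ d = (781.2 − 247.9) / 358.3 = 1.49 m.

d ≈ 1.49 m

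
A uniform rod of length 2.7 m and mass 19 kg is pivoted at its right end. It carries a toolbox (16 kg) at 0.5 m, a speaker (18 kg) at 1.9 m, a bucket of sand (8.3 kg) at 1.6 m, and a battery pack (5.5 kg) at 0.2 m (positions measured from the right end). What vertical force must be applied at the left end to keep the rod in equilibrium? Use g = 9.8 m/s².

About the right end:
Beam weight: 19 × 9.8 = 186.2 N down at 1.35 m → arm 1.35 m, τ = 186.2 × 1.35 = 251.4 N·m counterclockwise.
Toolbox: 16 × 9.8 = 156.8 N down at 0.5 m → arm 0.5 m, τ = 156.8 × 0.5 = 78.4 N·m counterclockwise.
Speaker: 18 × 9.8 = 176.4 N down at 1.9 m → arm 1.9 m, τ = 176.4 × 1.9 = 335.2 N·m counterclockwise.
Bucket of sand: 8.3 × 9.8 = 81.34 N down at 1.6 m → arm 1.6 m, τ = 81.34 × 1.6 = 130.1 N·m counterclockwise.
Battery pack: 5.5 × 9.8 = 53.9 N down at 0.2 m → arm 0.2 m, τ = 53.9 × 0.2 = 10.78 N·m counterclockwise.
Net moment of the loads = 805.9 N·m counterclockwise.
The upward force F acts at the left end, arm 2.7 m, giving F × 2.7 clockwise.
Στ = 0 ⇒ F × 2.7 = 805.9 ⇒ F = 805.9 / 2.7 = 298 N.

F ≈ 298 N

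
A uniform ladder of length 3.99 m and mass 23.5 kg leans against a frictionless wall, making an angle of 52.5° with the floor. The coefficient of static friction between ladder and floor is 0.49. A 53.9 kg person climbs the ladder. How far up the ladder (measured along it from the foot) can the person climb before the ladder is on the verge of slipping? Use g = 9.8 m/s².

Taking torques about the foot of the ladder:
Ladder weight 23.5×9.8 = 230.3 N acts at 1.995 m along the ladder; its horizontal arm is 1.995·cos52.5° = 1.214 m → τ = 279.6 N·m clockwise.
Person weight 53.9×9.8 = 528.2 N at distance d → arm d·cos52.5° → τ = 528.2·d·0.6088 clockwise.
Wall normal N at the top has arm L sinθ = 3.165 m counterclockwise, so Στ = 0 gives N·3.165 = 279.6 + 321.6·d.
ΣFy = 0 ⇒ N_floor = 758.5 N, so the maximum friction is μ_s·N_floor = 0.49×758.5 = 371.7 N. ΣFx = 0 ⇒ N_wall = f, so at the slipping point N = 371.7 N.
Substituting: 371.7×3.165 = 279.6 + 321.6·d ⇒ d = (1176 − 279.6) / 321.6 = 2.79 m.

d ≈ 2.79 m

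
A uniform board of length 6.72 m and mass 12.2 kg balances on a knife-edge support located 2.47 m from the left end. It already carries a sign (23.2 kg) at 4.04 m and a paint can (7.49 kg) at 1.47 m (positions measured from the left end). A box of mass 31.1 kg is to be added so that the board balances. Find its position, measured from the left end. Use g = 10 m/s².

Take moments about the knife-edge support (at 2.47 m from the left end).
Beam weight: 12.2 × 10 = 122 N down at 3.36 m → arm 0.89 m, τ = 122 × 0.89 = 108.6 N·m clockwise.
Sign: 23.2 × 10 = 232 N down at 4.04 m → arm 1.57 m, τ = 232 × 1.57 = 364.2 N·m clockwise.
Paint can: 7.49 × 10 = 74.9 N down at 1.47 m → arm 1 m, τ = 74.9 × 1 = 74.9 N·m counterclockwise.
Net moment of existing loads = 397.9 N·m clockwise.
The box weighs 31.1 × 10 = 311 N and must supply an equal counterclockwise moment, so its lever arm about the knife-edge support is 397.9 / 311 = 1.28 m.
That puts it at 2.47 − 1.28 = 1.19 m from the left end.

x ≈ 1.19 m from the left end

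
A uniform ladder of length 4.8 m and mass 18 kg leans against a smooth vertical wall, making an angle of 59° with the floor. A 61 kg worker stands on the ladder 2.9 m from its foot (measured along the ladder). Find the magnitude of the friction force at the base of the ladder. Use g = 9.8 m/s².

Choose the foot of the ladder as the axis so the floor normal and friction both act there and drop out.
Ladder weight 18×9.8 = 176.4 N acts at 2.4 m along the ladder; its horizontal arm is 2.4·cos59° = 1.236 m → τ = 218 N·m clockwise.
Worker: 61×9.8 = 597.8 N at 2.9 m → arm 1.494 m → τ = 893.1 N·m clockwise.
Wall normal N acts horizontally at the top; its moment arm is the height L sinθ = 4.8·sin59° = 4.114 m, counterclockwise.
Balancing moments: N × 4.114 = 1111, giving N = 270 N.
ΣFx = 0: friction at the foot balances the wall's push, so f = N_wall = 270 N.

f ≈ 270 N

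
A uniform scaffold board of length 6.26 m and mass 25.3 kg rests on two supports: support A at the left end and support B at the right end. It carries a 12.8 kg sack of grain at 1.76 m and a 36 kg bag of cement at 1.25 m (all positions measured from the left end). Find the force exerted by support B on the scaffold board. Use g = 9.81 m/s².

R_B ≈ 230 N

Choose support A as the axis so its reaction then has zero moment arm.
Beam weight: 25.3 × 9.81 = 248.2 N down at 3.13 m → arm 3.13 m, τ = 248.2 × 3.13 = 776.9 N·m clockwise.
Sack of grain: 12.8 × 9.81 = 125.6 N down at 1.76 m → arm 1.76 m, τ = 125.6 × 1.76 = 221.1 N·m clockwise.
Bag of cement: 36 × 9.81 = 353.2 N down at 1.25 m → arm 1.25 m, τ = 353.2 × 1.25 = 441.5 N·m clockwise.
Net load moment about support A = 1440 N·m clockwise.
Reaction R at support B is upward at 6.26 m, arm 6.26 m → moment R × 6.26 counterclockwise.
For rotational equilibrium, R × 6.26 = 1440, so R = 230 N.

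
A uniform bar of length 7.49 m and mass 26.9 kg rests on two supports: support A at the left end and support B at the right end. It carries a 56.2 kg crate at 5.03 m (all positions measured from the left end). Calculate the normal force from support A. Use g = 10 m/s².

Take moments about support B.
Beam weight: 26.9 × 10 = 269 N down at 3.745 m → arm 3.745 m, τ = 269 × 3.745 = 1007 N·m counterclockwise.
Crate: 56.2 × 10 = 562 N down at 5.03 m → arm 2.46 m, τ = 562 × 2.46 = 1383 N·m counterclockwise.
Net load moment about support B = 2390 N·m counterclockwise.
Reaction R at support A is upward at 0 m, arm 7.49 m → moment R × 7.49 clockwise.
Στ = 0 ⇒ R × 7.49 = 2390 ⇒ R = 319 N.

R_A ≈ 319 N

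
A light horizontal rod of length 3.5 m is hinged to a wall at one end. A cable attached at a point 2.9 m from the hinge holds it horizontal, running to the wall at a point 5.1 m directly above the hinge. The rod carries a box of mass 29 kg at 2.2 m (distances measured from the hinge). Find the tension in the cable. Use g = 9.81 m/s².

Take moments about the hinge.
Box: 29 × 9.81 = 284.5 N down at 2.2 m → arm 2.2 m, τ = 284.5 × 2.2 = 625.9 N·m clockwise.
Total clockwise load moment = 625.9 N·m.
The cable tension T acts at 2.9 m; only its component perpendicular to the rod, T sinθ, produces torque. sinθ = h/√(h²+d²) = 5.1/√(5.1²+2.9²) = 0.8693.
Στ = 0 ⇒ T × 2.9 × 0.8693 = 625.9 ⇒ T = 625.9 / 2.521 = 248 N.

T ≈ 248 N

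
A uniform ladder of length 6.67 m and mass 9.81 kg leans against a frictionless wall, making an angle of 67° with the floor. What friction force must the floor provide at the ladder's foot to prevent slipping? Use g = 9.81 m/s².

f ≈ 20.4 N

Take moments about the foot of the ladder.
Ladder weight 9.81×9.81 = 96.24 N acts at 3.335 m along the ladder; its horizontal arm is 3.335·cos67° = 1.303 m → τ = 125.4 N·m clockwise.
Wall normal N acts horizontally at the top; its moment arm is the height L sinθ = 6.67·sin67° = 6.14 m, counterclockwise.
Στ = 0 ⇒ N × 6.14 = 125.4 ⇒ N = 20.4 N.
ΣFx = 0: friction at the foot balances the wall's push, so f = N_wall = 20.4 N.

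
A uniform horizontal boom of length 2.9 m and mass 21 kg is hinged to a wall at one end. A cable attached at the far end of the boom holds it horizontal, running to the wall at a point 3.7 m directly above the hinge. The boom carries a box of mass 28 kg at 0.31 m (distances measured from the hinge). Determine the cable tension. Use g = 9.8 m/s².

T ≈ 168 N

Take moments about the hinge.
Beam weight: 21 × 9.8 = 205.8 N down at 1.45 m → arm 1.45 m, τ = 205.8 × 1.45 = 298.4 N·m clockwise.
Box: 28 × 9.8 = 274.4 N down at 0.31 m → arm 0.31 m, τ = 274.4 × 0.31 = 85.06 N·m clockwise.
Total clockwise load moment = 383.5 N·m.
The cable tension T acts at 2.9 m; only its component perpendicular to the boom, T sinθ, produces torque. sinθ = h/√(h²+d²) = 3.7/√(3.7²+2.9²) = 0.7871.
Balancing moments: T × 2.9 × 0.7871 = 383.5, giving T = 383.5 / 2.283 = 168 N.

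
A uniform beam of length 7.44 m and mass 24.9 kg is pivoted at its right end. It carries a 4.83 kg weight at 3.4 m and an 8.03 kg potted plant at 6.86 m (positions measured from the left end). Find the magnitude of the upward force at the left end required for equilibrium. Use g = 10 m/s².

F ≈ 157 N

About the right end:
Beam weight: 24.9 × 10 = 249 N down at 3.72 m → arm 3.72 m, τ = 249 × 3.72 = 926.3 N·m counterclockwise.
Weight: 4.83 × 10 = 48.3 N down at 3.4 m → arm 4.04 m, τ = 48.3 × 4.04 = 195.1 N·m counterclockwise.
Potted plant: 8.03 × 10 = 80.3 N down at 6.86 m → arm 0.58 m, τ = 80.3 × 0.58 = 46.57 N·m counterclockwise.
Net moment of the loads = 1168 N·m counterclockwise.
The upward force F acts at the left end, arm 7.44 m, giving F × 7.44 clockwise.
For rotational equilibrium, F × 7.44 = 1168, so F = 1168 / 7.44 = 157 N.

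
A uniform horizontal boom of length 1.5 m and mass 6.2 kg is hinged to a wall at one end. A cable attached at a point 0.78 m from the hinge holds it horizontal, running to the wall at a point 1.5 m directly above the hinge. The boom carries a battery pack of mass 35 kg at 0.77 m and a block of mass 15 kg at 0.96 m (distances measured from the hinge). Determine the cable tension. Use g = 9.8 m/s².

T ≈ 651 N

Choose the hinge as the axis so the unknown hinge reaction has zero arm there.
Beam weight: 6.2 × 9.8 = 60.76 N down at 0.75 m → arm 0.75 m, τ = 60.76 × 0.75 = 45.57 N·m clockwise.
Battery pack: 35 × 9.8 = 343 N down at 0.77 m → arm 0.77 m, τ = 343 × 0.77 = 264.1 N·m clockwise.
Block: 15 × 9.8 = 147 N down at 0.96 m → arm 0.96 m, τ = 147 × 0.96 = 141.1 N·m clockwise.
Total clockwise load moment = 450.8 N·m.
The cable tension T acts at 0.78 m; only its component perpendicular to the boom, T sinθ, produces torque. sinθ = h/√(h²+d²) = 1.5/√(1.5²+0.78²) = 0.8872.
Balancing moments: T × 0.78 × 0.8872 = 450.8, giving T = 450.8 / 0.692 = 651 N.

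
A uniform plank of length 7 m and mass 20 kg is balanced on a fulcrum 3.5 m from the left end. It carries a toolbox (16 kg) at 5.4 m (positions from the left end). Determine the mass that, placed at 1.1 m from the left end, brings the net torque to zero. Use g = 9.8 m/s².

m ≈ 12.7 kg

About the fulcrum (at 3.5 m from the left end):
Beam weight: acts at the fulcrum, moment arm 0 → no torque.
Toolbox: 16 × 9.8 = 156.8 N down at 5.4 m → arm 1.9 m, τ = 156.8 × 1.9 = 297.9 N·m clockwise.
Net moment of known loads = 297.9 N·m clockwise.
An unknown mass m at 1.1 m has arm 2.4 m; its moment is m·g·2.4 counterclockwise.
Balancing moments: m × 9.8 × 2.4 = 297.9, giving m = 297.9 / (9.8 × 2.4) = 12.7 kg.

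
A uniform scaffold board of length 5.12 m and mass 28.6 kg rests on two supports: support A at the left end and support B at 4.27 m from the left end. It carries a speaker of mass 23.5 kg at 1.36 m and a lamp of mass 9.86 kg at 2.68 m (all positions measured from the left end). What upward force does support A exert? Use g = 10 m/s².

R_A ≈ 311 N

About support B:
Beam weight: 28.6 × 10 = 286 N down at 2.56 m → arm 1.71 m, τ = 286 × 1.71 = 489.1 N·m counterclockwise.
Speaker: 23.5 × 10 = 235 N down at 1.36 m → arm 2.91 m, τ = 235 × 2.91 = 683.9 N·m counterclockwise.
Lamp: 9.86 × 10 = 98.6 N down at 2.68 m → arm 1.59 m, τ = 98.6 × 1.59 = 156.8 N·m counterclockwise.
Net load moment about support B = 1330 N·m counterclockwise.
Reaction R at support A is upward at 0 m, arm 4.27 m → moment R × 4.27 clockwise.
Setting net torque to zero: R × 4.27 = 1330 → R = 311 N.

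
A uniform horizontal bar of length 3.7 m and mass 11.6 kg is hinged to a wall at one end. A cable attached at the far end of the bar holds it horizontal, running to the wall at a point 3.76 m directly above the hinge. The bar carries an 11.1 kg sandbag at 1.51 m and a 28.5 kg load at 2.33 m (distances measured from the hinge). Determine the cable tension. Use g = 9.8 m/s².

Choose the hinge as the axis so the unknown hinge reaction has zero arm there.
Beam weight: 11.6 × 9.8 = 113.7 N down at 1.85 m → arm 1.85 m, τ = 113.7 × 1.85 = 210.3 N·m clockwise.
Sandbag: 11.1 × 9.8 = 108.8 N down at 1.51 m → arm 1.51 m, τ = 108.8 × 1.51 = 164.3 N·m clockwise.
Load: 28.5 × 9.8 = 279.3 N down at 2.33 m → arm 2.33 m, τ = 279.3 × 2.33 = 650.8 N·m clockwise.
Total clockwise load moment = 1025 N·m.
The cable tension T acts at 3.7 m; only its component perpendicular to the bar, T sinθ, produces torque. sinθ = h/√(h²+d²) = 3.76/√(3.76²+3.7²) = 0.7128.
Στ = 0 ⇒ T × 3.7 × 0.7128 = 1025 ⇒ T = 1025 / 2.637 = 389 N.

T ≈ 389 N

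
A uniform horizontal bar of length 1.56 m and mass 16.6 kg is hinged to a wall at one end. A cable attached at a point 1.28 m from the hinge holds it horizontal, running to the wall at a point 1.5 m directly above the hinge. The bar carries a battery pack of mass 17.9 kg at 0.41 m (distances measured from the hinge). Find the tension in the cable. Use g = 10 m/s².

T ≈ 208 N

Take moments about the hinge.
Beam weight: 16.6 × 10 = 166 N down at 0.78 m → arm 0.78 m, τ = 166 × 0.78 = 129.5 N·m clockwise.
Battery pack: 17.9 × 10 = 179 N down at 0.41 m → arm 0.41 m, τ = 179 × 0.41 = 73.39 N·m clockwise.
Total clockwise load moment = 202.9 N·m.
The cable tension T acts at 1.28 m; only its component perpendicular to the bar, T sinθ, produces torque. sinθ = h/√(h²+d²) = 1.5/√(1.5²+1.28²) = 0.7607.
Στ = 0 ⇒ T × 1.28 × 0.7607 = 202.9 ⇒ T = 202.9 / 0.9737 = 208 N.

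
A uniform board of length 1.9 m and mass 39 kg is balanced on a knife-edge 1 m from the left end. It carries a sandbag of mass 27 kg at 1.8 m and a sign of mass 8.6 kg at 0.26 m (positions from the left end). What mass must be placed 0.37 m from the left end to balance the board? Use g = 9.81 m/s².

Sum moments about the knife-edge (at 1 m from the left end) (the support reaction has zero arm there).
Beam weight: 39 × 9.81 = 382.6 N down at 0.95 m → arm 0.05 m, τ = 382.6 × 0.05 = 19.13 N·m counterclockwise.
Sandbag: 27 × 9.81 = 264.9 N down at 1.8 m → arm 0.8 m, τ = 264.9 × 0.8 = 211.9 N·m clockwise.
Sign: 8.6 × 9.81 = 84.37 N down at 0.26 m → arm 0.74 m, τ = 84.37 × 0.74 = 62.43 N·m counterclockwise.
Net moment of known loads = 130.3 N·m clockwise.
An unknown mass m at 0.37 m has arm 0.63 m; its moment is m·g·0.63 counterclockwise.
Setting net torque to zero: m × 9.81 × 0.63 = 130.3 → m = 130.3 / (9.81 × 0.63) = 21.1 kg.

m ≈ 21.1 kg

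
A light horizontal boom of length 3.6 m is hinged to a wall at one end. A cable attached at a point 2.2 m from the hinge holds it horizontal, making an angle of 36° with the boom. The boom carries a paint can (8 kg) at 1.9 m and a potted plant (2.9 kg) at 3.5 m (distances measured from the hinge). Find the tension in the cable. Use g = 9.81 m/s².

Sum moments about the hinge (the unknown hinge reaction has zero arm there).
Paint can: 8 × 9.81 = 78.48 N down at 1.9 m → arm 1.9 m, τ = 78.48 × 1.9 = 149.1 N·m clockwise.
Potted plant: 2.9 × 9.81 = 28.45 N down at 3.5 m → arm 3.5 m, τ = 28.45 × 3.5 = 99.58 N·m clockwise.
Total clockwise load moment = 248.7 N·m.
The cable tension T acts at 2.2 m; only its component perpendicular to the boom, T sinθ, produces torque. sin 36° = 0.5878.
Στ = 0 ⇒ T × 2.2 × 0.5878 = 248.7 ⇒ T = 248.7 / 1.293 = 192 N.

T ≈ 192 N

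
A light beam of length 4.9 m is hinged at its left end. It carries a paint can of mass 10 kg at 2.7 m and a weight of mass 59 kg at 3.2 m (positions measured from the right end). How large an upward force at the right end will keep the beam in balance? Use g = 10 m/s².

F ≈ 250 N

Sum moments about the left end (the unknown pivot reaction has zero arm there).
Paint can: 10 × 10 = 100 N down at 2.7 m → arm 2.2 m, τ = 100 × 2.2 = 220 N·m clockwise.
Weight: 59 × 10 = 590 N down at 3.2 m → arm 1.7 m, τ = 590 × 1.7 = 1003 N·m clockwise.
Net moment of the loads = 1223 N·m clockwise.
The upward force F acts at the right end, arm 4.9 m, giving F × 4.9 counterclockwise.
Στ = 0 ⇒ F × 4.9 = 1223 ⇒ F = 1223 / 4.9 = 250 N.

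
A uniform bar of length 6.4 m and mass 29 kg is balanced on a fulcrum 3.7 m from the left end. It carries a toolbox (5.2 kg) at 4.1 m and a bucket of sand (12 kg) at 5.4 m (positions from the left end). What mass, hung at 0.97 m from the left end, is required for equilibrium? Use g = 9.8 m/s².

m ≈ 2.92 kg

Choose the fulcrum (at 3.7 m from the left end) as the axis so the support reaction has zero arm there.
Beam weight: 29 × 9.8 = 284.2 N down at 3.2 m → arm 0.5 m, τ = 284.2 × 0.5 = 142.1 N·m counterclockwise.
Toolbox: 5.2 × 9.8 = 50.96 N down at 4.1 m → arm 0.4 m, τ = 50.96 × 0.4 = 20.38 N·m clockwise.
Bucket of sand: 12 × 9.8 = 117.6 N down at 5.4 m → arm 1.7 m, τ = 117.6 × 1.7 = 199.9 N·m clockwise.
Net moment of known loads = 78.18 N·m clockwise.
An unknown mass m at 0.97 m has arm 2.73 m; its moment is m·g·2.73 counterclockwise.
Στ = 0 ⇒ m × 9.8 × 2.73 = 78.18 ⇒ m = 78.18 / (9.8 × 2.73) = 2.92 kg.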